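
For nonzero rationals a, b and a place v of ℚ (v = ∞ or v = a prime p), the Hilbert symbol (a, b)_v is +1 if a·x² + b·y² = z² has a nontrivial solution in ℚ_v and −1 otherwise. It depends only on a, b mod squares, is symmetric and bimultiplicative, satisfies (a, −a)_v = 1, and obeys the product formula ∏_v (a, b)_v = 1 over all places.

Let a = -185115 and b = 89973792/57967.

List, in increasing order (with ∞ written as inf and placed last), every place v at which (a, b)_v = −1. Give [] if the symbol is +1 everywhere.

(a, b) ≡ (-185115, 15134) mod (ℚ^×)²; places V = {2, 3, 5, 7, 13, 17, 23, 41, 43, 47, ∞}.
(a,b)_3: α=1, u≡2; β=2, v≡2 (mod 3); (2|3)=-1, (2|3)=-1; sign (−1)^0·-1^2·-1^1 = -1.
(a,b)_7: α=1, u≡1; β=-3, v≡6 (mod 7); (1|7)=+1, (6|7)=-1; sign (−1)^1·+1^-3·-1^1 = +1.
(a,b)_17: α=0, u≡15; β=2, v≡9 (mod 17); (15|17)=+1, (9|17)=+1; sign (−1)^0·+1^2·+1^0 = +1.
(a,b)_47: α=0, u≡18; β=1, v≡31 (mod 47); (18|47)=+1, (31|47)=-1; sign (−1)^0·+1^1·-1^0 = +1.
(a,b)_41: α=1, u≡36; β=0, v≡25 (mod 41); (36|41)=+1, (25|41)=+1; sign (−1)^0·+1^0·+1^1 = +1.
(a,b)_23: α=0, u≡12; β=1, v≡19 (mod 23); (12|23)=+1, (19|23)=-1; sign (−1)^0·+1^1·-1^0 = +1.
(a,b)_∞: sgn(-185115)=−, sgn(15134)=+, so +1.
(a,b)_2: α=0, β=5; u≡5, v≡7 (mod 8); ε(u)ε(v)=0·1, αω(v)=0·0, βω(u)=5·1; sum ≡ 1  ⇒  -1.
(a,b)_5: α=1, u≡2; β=0, v≡1 (mod 5); (2|5)=-1, (1|5)=+1; sign (−1)^0·-1^0·+1^1 = +1.
(a,b)_43: α=1, u≡38; β=0, v≡11 (mod 43); (38|43)=+1, (11|43)=+1; sign (−1)^0·+1^0·+1^1 = +1.
(a,b)_13: α=0, u≡5; β=-2, v≡5 (mod 13); (5|13)=-1, (5|13)=-1; sign (−1)^0·-1^-2·-1^0 = +1.
Ram(-185115, 15134) = {2, 3}; no ℚ_2-point on the conic.

[2, 3]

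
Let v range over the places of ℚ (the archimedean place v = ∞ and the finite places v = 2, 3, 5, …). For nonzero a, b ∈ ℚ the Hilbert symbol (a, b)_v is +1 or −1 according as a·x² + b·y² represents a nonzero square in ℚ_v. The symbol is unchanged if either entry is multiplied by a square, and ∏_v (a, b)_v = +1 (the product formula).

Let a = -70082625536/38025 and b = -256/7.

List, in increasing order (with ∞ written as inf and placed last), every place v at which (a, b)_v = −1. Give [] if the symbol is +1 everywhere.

[31, inf]

(a, b) ≡ (-341, -7) mod (ℚ^×)²; places V = {2, 3, 5, 7, 11, 13, 31, ∞}.
(a,b)_3: α=-2, u≡1; β=0, v≡2 (mod 3); (1|3)=+1, (2|3)=-1; sign (−1)^0·+1^0·-1^-2 = +1.
(a,b)_5: α=-2, u≡4; β=0, v≡2 (mod 5); (4|5)=+1, (2|5)=-1; sign (−1)^0·+1^0·-1^-2 = +1.
(a,b)_13: α=-2, u≡3; β=0, v≡8 (mod 13); (3|13)=+1, (8|13)=-1; sign (−1)^0·+1^0·-1^-2 = +1.
(a,b)_2: α=22, β=8; u≡3, v≡1 (mod 8); ε(u)ε(v)=1·0, αω(v)=22·0, βω(u)=8·1; sum ≡ 0  ⇒  +1.
(a,b)_11: α=1, u≡2; β=0, v≡9 (mod 11); (2|11)=-1, (9|11)=+1; sign (−1)^0·-1^0·+1^1 = +1.
(a,b)_∞: sgn(-341)=−, sgn(-7)=−, so -1.
(a,b)_31: α=1, u≡4; β=0, v≡21 (mod 31); (4|31)=+1, (21|31)=-1; sign (−1)^0·+1^0·-1^1 = -1.
(a,b)_7: α=2, u≡4; β=-1, v≡3 (mod 7); (4|7)=+1, (3|7)=-1; sign (−1)^0·+1^-1·-1^2 = +1.
(-341, -7 / ℚ) ramifies at {31, ∞}: a division algebra.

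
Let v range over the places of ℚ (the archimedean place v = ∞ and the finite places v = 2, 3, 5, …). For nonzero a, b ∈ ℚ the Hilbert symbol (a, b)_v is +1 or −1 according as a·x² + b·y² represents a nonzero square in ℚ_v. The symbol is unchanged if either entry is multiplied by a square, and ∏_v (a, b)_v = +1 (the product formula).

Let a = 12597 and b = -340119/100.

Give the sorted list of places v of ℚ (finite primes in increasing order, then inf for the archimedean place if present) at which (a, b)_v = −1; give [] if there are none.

[17, 19]

(a, b) ≡ (12597, -4199) mod (ℚ^×)²; places V = {2, 3, 5, 13, 17, 19, ∞}.
(a,b)_2: α=0, β=-2; u≡5, v≡1 (mod 8); ε(u)ε(v)=0·0, αω(v)=0·0, βω(u)=-2·1; sum ≡ 0  ⇒  +1.
(a,b)_5: α=0, u≡2; β=-2, v≡4 (mod 5); (2|5)=-1, (4|5)=+1; sign (−1)^0·-1^-2·+1^0 = +1.
(a,b)_19: α=1, u≡17; β=1, v≡7 (mod 19); (17|19)=+1, (7|19)=+1; sign (−1)^1·+1^1·+1^1 = -1.
(a,b)_3: α=1, u≡2; β=4, v≡1 (mod 3); (2|3)=-1, (1|3)=+1; sign (−1)^0·-1^4·+1^1 = +1.
(a,b)_17: α=1, u≡10; β=1, v≡16 (mod 17); (10|17)=-1, (16|17)=+1; sign (−1)^0·-1^1·+1^1 = -1.
(a,b)_∞: sgn(12597)=+, sgn(-4199)=−, so +1.
(a,b)_13: α=1, u≡7; β=1, v≡5 (mod 13); (7|13)=-1, (5|13)=-1; sign (−1)^0·-1^1·-1^1 = +1.
Ram(12597, -4199) = {17, 19}; no ℚ_17-point on the conic.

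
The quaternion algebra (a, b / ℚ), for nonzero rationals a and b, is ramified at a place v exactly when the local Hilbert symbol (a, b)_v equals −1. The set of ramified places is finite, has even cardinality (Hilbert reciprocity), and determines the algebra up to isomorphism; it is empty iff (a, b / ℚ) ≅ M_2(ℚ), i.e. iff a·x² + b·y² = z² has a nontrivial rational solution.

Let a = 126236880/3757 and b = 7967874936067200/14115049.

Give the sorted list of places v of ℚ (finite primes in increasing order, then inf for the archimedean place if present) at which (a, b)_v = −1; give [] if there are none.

Mod squares: a ≡ 10465, b ≡ 2. Check v ∈ {∞, 2, 3, 5, 7, 11, 13, 17, 23}.
v=7: a=7^1·(≡4), b=7^2·(≡1) mod 7; (4|7)=+1, (1|7)=+1; (−1)^{1·2·3}·(+1)^2·(+1)^1 = +1.
v=17: a=17^-2·(≡5), b=17^-4·(≡4) mod 17; (5|17)=-1, (4|17)=+1; (−1)^{-2·-4·8}·(-1)^-4·(+1)^-2 = +1.
v=3: a=3^4·(≡1), b=3^8·(≡2) mod 3; (1|3)=+1, (2|3)=-1; (−1)^{4·8·1}·(+1)^8·(-1)^4 = +1.
v=2: v_2(a)=4, v_2(b)=7; units ≡ 1, 1 (mod 8); ε·ε+αω+βω = 0·0+4·0+7·0 ≡ 0  ⇒  (a,b)_2 = +1.
v=∞: 10465 > 0 and 2 > 0  ⇒  (a,b)_∞ = +1.
v=23: a=23^1·(≡3), b=23^2·(≡16) mod 23; (3|23)=+1, (16|23)=+1; (−1)^{1·2·11}·(+1)^2·(+1)^1 = +1.
v=13: a=13^-1·(≡1), b=13^-2·(≡7) mod 13; (1|13)=+1, (7|13)=-1; (−1)^{-1·-2·6}·(+1)^-2·(-1)^-1 = -1.
v=11: a=11^2·(≡3), b=11^4·(≡10) mod 11; (3|11)=+1, (10|11)=-1; (−1)^{2·4·5}·(+1)^4·(-1)^2 = +1.
v=5: a=5^1·(≡3), b=5^2·(≡2) mod 5; (3|5)=-1, (2|5)=-1; (−1)^{1·2·2}·(-1)^2·(-1)^1 = -1.
|Ram(10465, 2)| = 2, even; anisotropic at {5, 13}.

[5, 13]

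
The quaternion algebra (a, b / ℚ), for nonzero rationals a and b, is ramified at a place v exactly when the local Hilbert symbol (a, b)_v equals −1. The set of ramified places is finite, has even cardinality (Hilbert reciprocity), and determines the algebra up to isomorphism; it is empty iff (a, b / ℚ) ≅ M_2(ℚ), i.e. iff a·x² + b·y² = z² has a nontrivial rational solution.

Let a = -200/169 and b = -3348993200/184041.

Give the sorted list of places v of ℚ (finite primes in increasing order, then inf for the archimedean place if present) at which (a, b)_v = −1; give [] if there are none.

Mod squares: a ≡ -2, b ≡ -323. Check v ∈ {∞, 2, 3, 5, 7, 11, 13, 17, 19, 23}.
v=13: a=13^-2·(≡8), b=13^-2·(≡11) mod 13; (8|13)=-1, (11|13)=-1; (−1)^{-2·-2·6}·(-1)^-2·(-1)^-2 = +1.
v=∞: -2 < 0 and -323 < 0  ⇒  (a,b)_∞ = -1.
v=17: a=17^0·(≡13), b=17^1·(≡13) mod 17; (13|17)=+1, (13|17)=+1; (−1)^{0·1·8}·(+1)^1·(+1)^0 = +1.
v=11: a=11^0·(≡5), b=11^-2·(≡10) mod 11; (5|11)=+1, (10|11)=-1; (−1)^{0·-2·5}·(+1)^-2·(-1)^0 = +1.
v=23: a=23^0·(≡21), b=23^2·(≡10) mod 23; (21|23)=-1, (10|23)=-1; (−1)^{0·2·11}·(-1)^2·(-1)^0 = +1.
v=5: a=5^2·(≡3), b=5^2·(≡2) mod 5; (3|5)=-1, (2|5)=-1; (−1)^{2·2·2}·(-1)^2·(-1)^2 = +1.
v=2: v_2(a)=3, v_2(b)=4; units ≡ 7, 5 (mod 8); ε·ε+αω+βω = 1·0+3·1+4·0 ≡ 1  ⇒  (a,b)_2 = -1.
v=7: a=7^0·(≡3), b=7^2·(≡6) mod 7; (3|7)=-1, (6|7)=-1; (−1)^{0·2·3}·(-1)^2·(-1)^0 = +1.
v=19: a=19^0·(≡5), b=19^1·(≡15) mod 19; (5|19)=+1, (15|19)=-1; (−1)^{0·1·9}·(+1)^1·(-1)^0 = +1.
v=3: a=3^0·(≡1), b=3^-2·(≡1) mod 3; (1|3)=+1, (1|3)=+1; (−1)^{0·-2·1}·(+1)^-2·(+1)^0 = +1.
(-2, -323 / ℚ) ramifies at {2, ∞}: a division algebra.

[2, inf]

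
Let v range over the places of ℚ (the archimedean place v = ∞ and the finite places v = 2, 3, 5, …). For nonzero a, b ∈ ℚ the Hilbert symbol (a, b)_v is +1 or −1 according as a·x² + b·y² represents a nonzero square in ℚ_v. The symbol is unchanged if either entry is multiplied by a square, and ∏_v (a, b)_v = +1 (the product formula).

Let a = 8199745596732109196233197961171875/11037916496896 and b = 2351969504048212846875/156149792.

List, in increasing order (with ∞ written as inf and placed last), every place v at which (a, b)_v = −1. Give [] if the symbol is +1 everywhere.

Mod squares: a ≡ 550715, b ≡ 3190. Check v ∈ {∞, 2, 3, 5, 7, 11, 17, 19, 29, 31, 47}.
v=19: a=19^3·(≡8), b=19^2·(≡7) mod 19; (8|19)=-1, (7|19)=+1; (−1)^{3·2·9}·(-1)^2·(+1)^3 = +1.
v=47: a=47^-6·(≡17), b=47^-4·(≡39) mod 47; (17|47)=+1, (39|47)=-1; (−1)^{-6·-4·23}·(+1)^-4·(-1)^-6 = +1.
v=7: a=7^6·(≡4), b=7^4·(≡3) mod 7; (4|7)=+1, (3|7)=-1; (−1)^{6·4·3}·(+1)^4·(-1)^6 = +1.
v=29: a=29^2·(≡25), b=29^1·(≡28) mod 29; (25|29)=+1, (28|29)=+1; (−1)^{2·1·14}·(+1)^1·(+1)^2 = +1.
v=17: a=17^3·(≡7), b=17^2·(≡10) mod 17; (7|17)=-1, (10|17)=-1; (−1)^{3·2·8}·(-1)^2·(-1)^3 = -1.
v=11: a=11^5·(≡5), b=11^3·(≡9) mod 11; (5|11)=+1, (9|11)=+1; (−1)^{5·3·5}·(+1)^3·(+1)^5 = -1.
v=31: a=31^3·(≡18), b=31^2·(≡14) mod 31; (18|31)=+1, (14|31)=+1; (−1)^{3·2·15}·(+1)^2·(+1)^3 = +1.
v=3: a=3^8·(≡2), b=3^4·(≡1) mod 3; (2|3)=-1, (1|3)=+1; (−1)^{8·4·1}·(-1)^4·(+1)^8 = +1.
v=5: a=5^7·(≡3), b=5^5·(≡3) mod 5; (3|5)=-1, (3|5)=-1; (−1)^{7·5·2}·(-1)^5·(-1)^7 = +1.
v=∞: 550715 > 0 and 3190 > 0  ⇒  (a,b)_∞ = +1.
v=2: v_2(a)=-10, v_2(b)=-5; units ≡ 3, 3 (mod 8); ε·ε+αω+βω = 1·1+-10·1+-5·1 ≡ 0  ⇒  (a,b)_2 = +1.
Ram(550715, 3190) = {11, 17}; no ℚ_11-point on the conic.

[11, 17]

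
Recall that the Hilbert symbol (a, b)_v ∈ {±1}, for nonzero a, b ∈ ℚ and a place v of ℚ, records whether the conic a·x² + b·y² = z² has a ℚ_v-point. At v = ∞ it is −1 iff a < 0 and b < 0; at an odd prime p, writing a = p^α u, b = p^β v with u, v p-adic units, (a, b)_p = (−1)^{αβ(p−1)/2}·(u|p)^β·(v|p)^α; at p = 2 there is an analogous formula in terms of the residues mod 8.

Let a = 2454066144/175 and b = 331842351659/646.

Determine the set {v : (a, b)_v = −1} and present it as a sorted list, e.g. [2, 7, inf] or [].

[31, 37]

Mod squares: a ≡ 119294882, b ≡ 549746. Check v ∈ {∞, 2, 3, 5, 7, 13, 17, 19, 23, 31, 37}.
v=∞: 119294882 > 0 and 549746 > 0  ⇒  (a,b)_∞ = +1.
v=5: a=5^-2·(≡2), b=5^0·(≡4) mod 5; (2|5)=-1, (4|5)=+1; (−1)^{-2·0·2}·(-1)^0·(+1)^-2 = +1.
v=19: a=19^1·(≡15), b=19^-1·(≡17) mod 19; (15|19)=-1, (17|19)=+1; (−1)^{1·-1·9}·(-1)^-1·(+1)^1 = +1.
v=17: a=17^1·(≡8), b=17^-1·(≡8) mod 17; (8|17)=+1, (8|17)=+1; (−1)^{1·-1·8}·(+1)^-1·(+1)^1 = +1.
v=31: a=31^1·(≡23), b=31^2·(≡3) mod 31; (23|31)=-1, (3|31)=-1; (−1)^{1·2·15}·(-1)^2·(-1)^1 = -1.
v=37: a=37^1·(≡31), b=37^1·(≡7) mod 37; (31|37)=-1, (7|37)=+1; (−1)^{1·1·18}·(-1)^1·(+1)^1 = -1.
v=13: a=13^0·(≡6), b=13^2·(≡7) mod 13; (6|13)=-1, (7|13)=-1; (−1)^{0·2·6}·(-1)^2·(-1)^0 = +1.
v=3: a=3^2·(≡2), b=3^0·(≡2) mod 3; (2|3)=-1, (2|3)=-1; (−1)^{2·0·1}·(-1)^0·(-1)^2 = +1.
v=2: v_2(a)=5, v_2(b)=-1; units ≡ 1, 1 (mod 8); ε·ε+αω+βω = 0·0+5·0+-1·0 ≡ 0  ⇒  (a,b)_2 = +1.
v=23: a=23^1·(≡4), b=23^1·(≡10) mod 23; (4|23)=+1, (10|23)=-1; (−1)^{1·1·11}·(+1)^1·(-1)^1 = +1.
v=7: a=7^-1·(≡3), b=7^4·(≡4) mod 7; (3|7)=-1, (4|7)=+1; (−1)^{-1·4·3}·(-1)^4·(+1)^-1 = +1.
(119294882, 549746 / ℚ) ramifies at {31, 37}: a division algebra.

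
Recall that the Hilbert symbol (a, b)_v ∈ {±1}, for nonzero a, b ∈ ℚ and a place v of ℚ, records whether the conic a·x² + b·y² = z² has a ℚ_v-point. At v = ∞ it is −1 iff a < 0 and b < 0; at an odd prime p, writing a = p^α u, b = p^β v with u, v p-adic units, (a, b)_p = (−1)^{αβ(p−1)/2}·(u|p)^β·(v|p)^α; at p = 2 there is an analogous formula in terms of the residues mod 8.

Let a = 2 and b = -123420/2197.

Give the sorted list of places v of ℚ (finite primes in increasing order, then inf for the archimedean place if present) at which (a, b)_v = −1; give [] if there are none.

[2, 3, 5, 13]

(a, b) ≡ (2, -3315) mod (ℚ^×)²; places V = {2, 3, 5, 11, 13, 17, ∞}.
(a,b)_5: α=0, u≡2; β=1, v≡3 (mod 5); (2|5)=-1, (3|5)=-1; sign (−1)^0·-1^1·-1^0 = -1.
(a,b)_11: α=0, u≡2; β=2, v≡10 (mod 11); (2|11)=-1, (10|11)=-1; sign (−1)^0·-1^2·-1^0 = +1.
(a,b)_17: α=0, u≡2; β=1, v≡4 (mod 17); (2|17)=+1, (4|17)=+1; sign (−1)^0·+1^1·+1^0 = +1.
(a,b)_13: α=0, u≡2; β=-3, v≡2 (mod 13); (2|13)=-1, (2|13)=-1; sign (−1)^0·-1^-3·-1^0 = -1.
(a,b)_3: α=0, u≡2; β=1, v≡2 (mod 3); (2|3)=-1, (2|3)=-1; sign (−1)^0·-1^1·-1^0 = -1.
(a,b)_∞: sgn(2)=+, sgn(-3315)=−, so +1.
(a,b)_2: α=1, β=2; u≡1, v≡5 (mod 8); ε(u)ε(v)=0·0, αω(v)=1·1, βω(u)=2·0; sum ≡ 1  ⇒  -1.
(2, -3315 / ℚ) ramifies at {2, 3, 5, 13}: a division algebra.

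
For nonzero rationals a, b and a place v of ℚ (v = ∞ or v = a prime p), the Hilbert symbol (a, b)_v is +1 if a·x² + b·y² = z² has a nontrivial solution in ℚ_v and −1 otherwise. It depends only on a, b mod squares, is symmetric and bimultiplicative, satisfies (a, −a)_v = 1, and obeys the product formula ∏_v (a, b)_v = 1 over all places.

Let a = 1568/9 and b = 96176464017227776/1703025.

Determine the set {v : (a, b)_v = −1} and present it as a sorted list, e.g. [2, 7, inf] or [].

Mod squares: a ≡ 2, b ≡ 33046. Check v ∈ {∞, 2, 3, 5, 7, 13, 17, 29, 31, 41}.
v=5: a=5^0·(≡2), b=5^-2·(≡1) mod 5; (2|5)=-1, (1|5)=+1; (−1)^{0·-2·2}·(-1)^-2·(+1)^0 = +1.
v=∞: 2 > 0 and 33046 > 0  ⇒  (a,b)_∞ = +1.
v=13: a=13^0·(≡11), b=13^1·(≡8) mod 13; (11|13)=-1, (8|13)=-1; (−1)^{0·1·6}·(-1)^1·(-1)^0 = -1.
v=7: a=7^2·(≡2), b=7^4·(≡5) mod 7; (2|7)=+1, (5|7)=-1; (−1)^{2·4·3}·(+1)^4·(-1)^2 = +1.
v=17: a=17^0·(≡8), b=17^2·(≡2) mod 17; (8|17)=+1, (2|17)=+1; (−1)^{0·2·8}·(+1)^2·(+1)^0 = +1.
v=3: a=3^-2·(≡2), b=3^-4·(≡1) mod 3; (2|3)=-1, (1|3)=+1; (−1)^{-2·-4·1}·(-1)^-4·(+1)^-2 = +1.
v=2: v_2(a)=5, v_2(b)=23; units ≡ 1, 3 (mod 8); ε·ε+αω+βω = 0·1+5·1+23·0 ≡ 1  ⇒  (a,b)_2 = -1.
v=29: a=29^0·(≡26), b=29^-2·(≡26) mod 29; (26|29)=-1, (26|29)=-1; (−1)^{0·-2·14}·(-1)^-2·(-1)^0 = +1.
v=41: a=41^0·(≡33), b=41^1·(≡6) mod 41; (33|41)=+1, (6|41)=-1; (−1)^{0·1·20}·(+1)^1·(-1)^0 = +1.
v=31: a=31^0·(≡2), b=31^1·(≡13) mod 31; (2|31)=+1, (13|31)=-1; (−1)^{0·1·15}·(+1)^1·(-1)^0 = +1.
|Ram(2, 33046)| = 2, even; anisotropic at {2, 13}.

[2, 13]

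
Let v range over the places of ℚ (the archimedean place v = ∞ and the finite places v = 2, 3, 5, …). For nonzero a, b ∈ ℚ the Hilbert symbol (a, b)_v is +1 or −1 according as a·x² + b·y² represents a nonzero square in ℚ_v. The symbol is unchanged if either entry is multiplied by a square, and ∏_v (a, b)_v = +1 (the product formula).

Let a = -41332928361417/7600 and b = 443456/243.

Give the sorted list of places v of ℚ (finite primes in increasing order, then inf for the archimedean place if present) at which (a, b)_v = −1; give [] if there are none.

[3, 11]

(a, b) ≡ (-25707, 123) mod (ℚ^×)²; places V = {2, 3, 5, 7, 11, 13, 19, 29, 41, ∞}.
(a,b)_41: α=3, u≡6; β=1, v≡30 (mod 41); (6|41)=-1, (30|41)=-1; sign (−1)^0·-1^1·-1^3 = +1.
(a,b)_7: α=4, u≡2; β=0, v≡4 (mod 7); (2|7)=+1, (4|7)=+1; sign (−1)^0·+1^0·+1^4 = +1.
(a,b)_3: α=3, u≡2; β=-5, v≡2 (mod 3); (2|3)=-1, (2|3)=-1; sign (−1)^1·-1^-5·-1^3 = -1.
(a,b)_19: α=-1, u≡3; β=0, v≡1 (mod 19); (3|19)=-1, (1|19)=+1; sign (−1)^0·-1^0·+1^-1 = +1.
(a,b)_11: α=1, u≡10; β=0, v≡2 (mod 11); (10|11)=-1, (2|11)=-1; sign (−1)^0·-1^0·-1^1 = -1.
(a,b)_2: α=-4, β=6; u≡5, v≡3 (mod 8); ε(u)ε(v)=0·1, αω(v)=-4·1, βω(u)=6·1; sum ≡ 0  ⇒  +1.
(a,b)_5: α=-2, u≡2; β=0, v≡2 (mod 5); (2|5)=-1, (2|5)=-1; sign (−1)^0·-1^0·-1^-2 = +1.
(a,b)_∞: sgn(-25707)=−, sgn(123)=+, so +1.
(a,b)_13: α=0, u≡6; β=2, v≡7 (mod 13); (6|13)=-1, (7|13)=-1; sign (−1)^0·-1^2·-1^0 = +1.
(a,b)_29: α=2, u≡9; β=0, v≡20 (mod 29); (9|29)=+1, (20|29)=+1; sign (−1)^0·+1^0·+1^2 = +1.
Ram(-25707, 123) = {3, 11}; no ℚ_3-point on the conic.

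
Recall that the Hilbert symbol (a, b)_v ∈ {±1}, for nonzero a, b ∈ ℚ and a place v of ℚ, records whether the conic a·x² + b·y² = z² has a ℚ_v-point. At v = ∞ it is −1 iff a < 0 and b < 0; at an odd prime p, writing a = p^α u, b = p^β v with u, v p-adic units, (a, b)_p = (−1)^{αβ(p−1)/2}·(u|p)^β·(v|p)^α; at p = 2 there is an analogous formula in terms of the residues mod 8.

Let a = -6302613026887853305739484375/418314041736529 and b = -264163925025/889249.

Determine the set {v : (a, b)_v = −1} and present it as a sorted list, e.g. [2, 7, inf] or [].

[7, 11, 13, inf]

(a, b) ≡ (-1463, -1001) mod (ℚ^×)²; places V = {2, 3, 5, 7, 11, 13, 19, 23, 41, ∞}.
(a,b)_3: α=8, u≡1; β=4, v≡1 (mod 3); (1|3)=+1, (1|3)=+1; sign (−1)^0·+1^4·+1^8 = +1.
(a,b)_19: α=9, u≡13; β=4, v≡6 (mod 19); (13|19)=-1, (6|19)=+1; sign (−1)^0·-1^4·+1^9 = +1.
(a,b)_41: α=-4, u≡24; β=-2, v≡6 (mod 41); (24|41)=-1, (6|41)=-1; sign (−1)^0·-1^-2·-1^-4 = +1.
(a,b)_2: α=0, β=0; u≡1, v≡7 (mod 8); ε(u)ε(v)=0·1, αω(v)=0·0, βω(u)=0·0; sum ≡ 0  ⇒  +1.
(a,b)_11: α=5, u≡7; β=1, v≡6 (mod 11); (7|11)=-1, (6|11)=-1; sign (−1)^1·-1^1·-1^5 = -1.
(a,b)_∞: sgn(-1463)=−, sgn(-1001)=−, so -1.
(a,b)_23: α=-6, u≡3; β=-2, v≡5 (mod 23); (3|23)=+1, (5|23)=-1; sign (−1)^0·+1^-2·-1^-6 = +1.
(a,b)_5: α=6, u≡2; β=2, v≡1 (mod 5); (2|5)=-1, (1|5)=+1; sign (−1)^0·-1^2·+1^6 = +1.
(a,b)_7: α=1, u≡4; β=1, v≡4 (mod 7); (4|7)=+1, (4|7)=+1; sign (−1)^1·+1^1·+1^1 = -1.
(a,b)_13: α=2, u≡7; β=1, v≡9 (mod 13); (7|13)=-1, (9|13)=+1; sign (−1)^0·-1^1·+1^2 = -1.
(-1463, -1001 / ℚ) ramifies at {7, 11, 13, ∞}: a division algebra.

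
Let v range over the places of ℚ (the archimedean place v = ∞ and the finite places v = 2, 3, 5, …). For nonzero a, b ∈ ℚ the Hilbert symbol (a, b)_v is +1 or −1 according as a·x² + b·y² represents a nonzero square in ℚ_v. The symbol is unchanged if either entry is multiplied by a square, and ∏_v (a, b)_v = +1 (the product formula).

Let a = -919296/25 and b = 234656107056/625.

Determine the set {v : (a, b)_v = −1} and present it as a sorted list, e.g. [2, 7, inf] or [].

(a, b) ≡ (-399, 19) mod (ℚ^×)²; places V = {2, 3, 5, 7, 19, ∞}.
(a,b)_∞: sgn(-399)=−, sgn(19)=+, so +1.
(a,b)_19: α=1, u≡11; β=1, v≡9 (mod 19); (11|19)=+1, (9|19)=+1; sign (−1)^1·+1^1·+1^1 = -1.
(a,b)_7: α=1, u≡5; β=6, v≡3 (mod 7); (5|7)=-1, (3|7)=-1; sign (−1)^0·-1^6·-1^1 = -1.
(a,b)_3: α=3, u≡2; β=8, v≡1 (mod 3); (2|3)=-1, (1|3)=+1; sign (−1)^0·-1^8·+1^3 = +1.
(a,b)_5: α=-2, u≡4; β=-4, v≡1 (mod 5); (4|5)=+1, (1|5)=+1; sign (−1)^0·+1^-4·+1^-2 = +1.
(a,b)_2: α=8, β=4; u≡1, v≡3 (mod 8); ε(u)ε(v)=0·1, αω(v)=8·1, βω(u)=4·0; sum ≡ 0  ⇒  +1.
Ram(-399, 19) = {7, 19}; no ℚ_7-point on the conic.

[7, 19]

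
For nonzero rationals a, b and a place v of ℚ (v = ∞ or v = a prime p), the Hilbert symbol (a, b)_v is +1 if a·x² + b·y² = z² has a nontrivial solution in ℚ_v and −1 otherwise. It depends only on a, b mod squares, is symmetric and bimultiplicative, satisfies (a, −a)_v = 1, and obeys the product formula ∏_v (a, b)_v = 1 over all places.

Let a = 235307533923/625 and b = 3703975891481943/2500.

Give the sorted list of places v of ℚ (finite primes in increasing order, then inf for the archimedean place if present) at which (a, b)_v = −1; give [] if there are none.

(a, b) ≡ (8547, 13727) mod (ℚ^×)²; places V = {2, 3, 5, 7, 11, 37, 53, ∞}.
(a,b)_7: α=1, u≡3; β=1, v≡2 (mod 7); (3|7)=-1, (2|7)=+1; sign (−1)^1·-1^1·+1^1 = +1.
(a,b)_5: α=-4, u≡3; β=-4, v≡2 (mod 5); (3|5)=-1, (2|5)=-1; sign (−1)^0·-1^-4·-1^-4 = +1.
(a,b)_11: α=3, u≡10; β=4, v≡8 (mod 11); (10|11)=-1, (8|11)=-1; sign (−1)^0·-1^4·-1^3 = -1.
(a,b)_2: α=0, β=-2; u≡3, v≡7 (mod 8); ε(u)ε(v)=1·1, αω(v)=0·0, βω(u)=-2·1; sum ≡ 1  ⇒  -1.
(a,b)_∞: sgn(8547)=+, sgn(13727)=+, so +1.
(a,b)_53: α=2, u≡34; β=3, v≡7 (mod 53); (34|53)=-1, (7|53)=+1; sign (−1)^0·-1^3·+1^2 = -1.
(a,b)_37: α=1, u≡10; β=1, v≡3 (mod 37); (10|37)=+1, (3|37)=+1; sign (−1)^0·+1^1·+1^1 = +1.
(a,b)_3: α=5, u≡2; β=8, v≡2 (mod 3); (2|3)=-1, (2|3)=-1; sign (−1)^0·-1^8·-1^5 = -1.
Ram(8547, 13727) = {2, 3, 11, 53}; no ℚ_2-point on the conic.

[2, 3, 11, 53]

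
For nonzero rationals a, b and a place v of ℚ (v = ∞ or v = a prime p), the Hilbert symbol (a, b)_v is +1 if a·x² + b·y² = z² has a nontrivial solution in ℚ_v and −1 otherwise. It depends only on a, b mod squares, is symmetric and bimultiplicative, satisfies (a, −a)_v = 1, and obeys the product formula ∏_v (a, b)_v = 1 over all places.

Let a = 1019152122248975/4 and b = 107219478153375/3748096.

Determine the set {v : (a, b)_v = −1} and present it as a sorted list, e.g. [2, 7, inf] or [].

(a, b) ≡ (246099191, 7103815) mod (ℚ^×)²; places V = {2, 3, 5, 7, 11, 13, 17, 19, 29, 37, 43, 47, ∞}.
(a,b)_11: α=2, u≡8; β=-4, v≡9 (mod 11); (8|11)=-1, (9|11)=+1; sign (−1)^0·-1^-4·+1^2 = +1.
(a,b)_19: α=1, u≡4; β=1, v≡18 (mod 19); (4|19)=+1, (18|19)=-1; sign (−1)^1·+1^1·-1^1 = +1.
(a,b)_7: α=0, u≡2; β=2, v≡3 (mod 7); (2|7)=+1, (3|7)=-1; sign (−1)^0·+1^2·-1^0 = +1.
(a,b)_43: α=1, u≡9; β=1, v≡33 (mod 43); (9|43)=+1, (33|43)=-1; sign (−1)^1·+1^1·-1^1 = +1.
(a,b)_47: α=1, u≡1; β=1, v≡33 (mod 47); (1|47)=+1, (33|47)=-1; sign (−1)^1·+1^1·-1^1 = +1.
(a,b)_3: α=0, u≡2; β=2, v≡1 (mod 3); (2|3)=-1, (1|3)=+1; sign (−1)^0·-1^2·+1^0 = +1.
(a,b)_13: α=1, u≡1; β=0, v≡3 (mod 13); (1|13)=+1, (3|13)=+1; sign (−1)^0·+1^0·+1^1 = +1.
(a,b)_29: α=1, u≡4; β=0, v≡6 (mod 29); (4|29)=+1, (6|29)=+1; sign (−1)^0·+1^0·+1^1 = +1.
(a,b)_17: α=1, u≡10; β=0, v≡9 (mod 17); (10|17)=-1, (9|17)=+1; sign (−1)^0·-1^0·+1^1 = +1.
(a,b)_∞: sgn(246099191)=+, sgn(7103815)=+, so +1.
(a,b)_2: α=-2, β=-8; u≡7, v≡7 (mod 8); ε(u)ε(v)=1·1, αω(v)=-2·0, βω(u)=-8·0; sum ≡ 1  ⇒  -1.
(a,b)_37: α=2, u≡15; β=3, v≡19 (mod 37); (15|37)=-1, (19|37)=-1; sign (−1)^0·-1^3·-1^2 = -1.
(a,b)_5: α=2, u≡1; β=3, v≡2 (mod 5); (1|5)=+1, (2|5)=-1; sign (−1)^0·+1^3·-1^2 = +1.
Ram(246099191, 7103815) = {2, 37}; no ℚ_2-point on the conic.

[2, 37]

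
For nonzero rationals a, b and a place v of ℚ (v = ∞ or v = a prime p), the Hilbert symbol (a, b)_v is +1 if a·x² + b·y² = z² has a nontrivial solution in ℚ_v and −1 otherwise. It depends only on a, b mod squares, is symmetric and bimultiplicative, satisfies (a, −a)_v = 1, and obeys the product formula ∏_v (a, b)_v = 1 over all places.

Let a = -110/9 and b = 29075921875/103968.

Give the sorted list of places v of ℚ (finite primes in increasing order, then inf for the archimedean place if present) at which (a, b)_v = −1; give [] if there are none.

[2, 5, 11, 13]

Mod squares: a ≡ -110, b ≡ 182. Check v ∈ {∞, 2, 3, 5, 7, 11, 13, 19}.
v=7: a=7^0·(≡1), b=7^1·(≡3) mod 7; (1|7)=+1, (3|7)=-1; (−1)^{0·1·3}·(+1)^1·(-1)^0 = +1.
v=19: a=19^0·(≡11), b=19^-2·(≡4) mod 19; (11|19)=+1, (4|19)=+1; (−1)^{0·-2·9}·(+1)^-2·(+1)^0 = +1.
v=5: a=5^1·(≡2), b=5^6·(≡3) mod 5; (2|5)=-1, (3|5)=-1; (−1)^{1·6·2}·(-1)^6·(-1)^1 = -1.
v=∞: -110 < 0 and 182 > 0  ⇒  (a,b)_∞ = +1.
v=13: a=13^0·(≡8), b=13^3·(≡9) mod 13; (8|13)=-1, (9|13)=+1; (−1)^{0·3·6}·(-1)^3·(+1)^0 = -1.
v=2: v_2(a)=1, v_2(b)=-5; units ≡ 1, 3 (mod 8); ε·ε+αω+βω = 0·1+1·1+-5·0 ≡ 1  ⇒  (a,b)_2 = -1.
v=3: a=3^-2·(≡1), b=3^-2·(≡2) mod 3; (1|3)=+1, (2|3)=-1; (−1)^{-2·-2·1}·(+1)^-2·(-1)^-2 = +1.
v=11: a=11^1·(≡5), b=11^2·(≡7) mod 11; (5|11)=+1, (7|11)=-1; (−1)^{1·2·5}·(+1)^2·(-1)^1 = -1.
|Ram(-110, 182)| = 4, even; anisotropic at {2, 5, 11, 13}.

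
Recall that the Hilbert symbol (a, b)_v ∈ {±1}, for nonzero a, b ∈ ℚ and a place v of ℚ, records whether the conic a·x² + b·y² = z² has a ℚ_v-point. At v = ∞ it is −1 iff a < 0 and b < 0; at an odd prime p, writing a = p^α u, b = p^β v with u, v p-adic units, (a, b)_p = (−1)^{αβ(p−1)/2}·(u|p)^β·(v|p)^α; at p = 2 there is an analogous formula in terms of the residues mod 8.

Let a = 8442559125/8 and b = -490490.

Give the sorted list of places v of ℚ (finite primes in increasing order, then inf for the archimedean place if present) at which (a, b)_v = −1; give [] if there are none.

(a, b) ≡ (170170, -10010) mod (ℚ^×)²; places V = {2, 3, 5, 7, 11, 13, 17, ∞}.
(a,b)_2: α=-3, β=1; u≡5, v≡3 (mod 8); ε(u)ε(v)=0·1, αω(v)=-3·1, βω(u)=1·1; sum ≡ 0  ⇒  +1.
(a,b)_11: α=1, u≡4; β=1, v≡4 (mod 11); (4|11)=+1, (4|11)=+1; sign (−1)^1·+1^1·+1^1 = -1.
(a,b)_3: α=4, u≡1; β=0, v≡1 (mod 3); (1|3)=+1, (1|3)=+1; sign (−1)^0·+1^0·+1^4 = +1.
(a,b)_∞: sgn(170170)=+, sgn(-10010)=−, so +1.
(a,b)_13: α=1, u≡10; β=1, v≡9 (mod 13); (10|13)=+1, (9|13)=+1; sign (−1)^0·+1^1·+1^1 = +1.
(a,b)_7: α=3, u≡6; β=3, v≡5 (mod 7); (6|7)=-1, (5|7)=-1; sign (−1)^1·-1^3·-1^3 = -1.
(a,b)_17: α=1, u≡5; β=0, v≡11 (mod 17); (5|17)=-1, (11|17)=-1; sign (−1)^0·-1^0·-1^1 = -1.
(a,b)_5: α=3, u≡1; β=1, v≡2 (mod 5); (1|5)=+1, (2|5)=-1; sign (−1)^0·+1^1·-1^3 = -1.
Ram(170170, -10010) = {5, 7, 11, 17}; no ℚ_5-point on the conic.

[5, 7, 11, 17]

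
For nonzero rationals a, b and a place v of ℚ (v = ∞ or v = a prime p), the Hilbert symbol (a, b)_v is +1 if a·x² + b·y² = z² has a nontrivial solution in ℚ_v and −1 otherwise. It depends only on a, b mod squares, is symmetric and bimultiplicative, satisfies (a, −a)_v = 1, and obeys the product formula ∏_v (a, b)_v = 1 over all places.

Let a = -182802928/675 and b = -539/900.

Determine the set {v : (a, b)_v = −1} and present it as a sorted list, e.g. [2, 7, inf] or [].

[41, inf]

(a, b) ≡ (-5781, -11) mod (ℚ^×)²; places V = {2, 3, 5, 7, 11, 41, 47, ∞}.
(a,b)_2: α=4, β=-2; u≡3, v≡5 (mod 8); ε(u)ε(v)=1·0, αω(v)=4·1, βω(u)=-2·1; sum ≡ 0  ⇒  +1.
(a,b)_7: α=2, u≡2; β=2, v≡6 (mod 7); (2|7)=+1, (6|7)=-1; sign (−1)^0·+1^2·-1^2 = +1.
(a,b)_5: α=-2, u≡1; β=-2, v≡1 (mod 5); (1|5)=+1, (1|5)=+1; sign (−1)^0·+1^-2·+1^-2 = +1.
(a,b)_∞: sgn(-5781)=−, sgn(-11)=−, so -1.
(a,b)_3: α=-3, u≡2; β=-2, v≡1 (mod 3); (2|3)=-1, (1|3)=+1; sign (−1)^0·-1^-2·+1^-3 = +1.
(a,b)_41: α=1, u≡1; β=0, v≡3 (mod 41); (1|41)=+1, (3|41)=-1; sign (−1)^0·+1^0·-1^1 = -1.
(a,b)_11: α=2, u≡4; β=1, v≡8 (mod 11); (4|11)=+1, (8|11)=-1; sign (−1)^0·+1^1·-1^2 = +1.
(a,b)_47: α=1, u≡34; β=0, v≡17 (mod 47); (34|47)=+1, (17|47)=+1; sign (−1)^0·+1^0·+1^1 = +1.
(-5781, -11 / ℚ) ramifies at {41, ∞}: a division algebra.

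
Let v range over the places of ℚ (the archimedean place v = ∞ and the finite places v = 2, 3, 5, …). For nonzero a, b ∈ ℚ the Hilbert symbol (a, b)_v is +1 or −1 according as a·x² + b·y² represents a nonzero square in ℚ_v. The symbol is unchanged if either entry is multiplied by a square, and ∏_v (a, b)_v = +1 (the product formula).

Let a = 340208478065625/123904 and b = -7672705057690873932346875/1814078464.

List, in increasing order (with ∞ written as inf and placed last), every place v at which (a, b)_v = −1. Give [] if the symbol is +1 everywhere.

(a, b) ≡ (3705, -1955) mod (ℚ^×)²; places V = {2, 3, 5, 11, 13, 17, 19, 23, 31, ∞}.
(a,b)_17: α=2, u≡9; β=3, v≡15 (mod 17); (9|17)=+1, (15|17)=+1; sign (−1)^0·+1^3·+1^2 = +1.
(a,b)_23: α=2, u≡3; β=3, v≡11 (mod 23); (3|23)=+1, (11|23)=-1; sign (−1)^0·+1^3·-1^2 = +1.
(a,b)_2: α=-10, β=-10; u≡1, v≡5 (mod 8); ε(u)ε(v)=0·0, αω(v)=-10·1, βω(u)=-10·0; sum ≡ 0  ⇒  +1.
(a,b)_3: α=1, u≡2; β=6, v≡1 (mod 3); (2|3)=-1, (1|3)=+1; sign (−1)^0·-1^6·+1^1 = +1.
(a,b)_31: α=2, u≡4; β=4, v≡6 (mod 31); (4|31)=+1, (6|31)=-1; sign (−1)^0·+1^4·-1^2 = +1.
(a,b)_∞: sgn(3705)=+, sgn(-1955)=−, so +1.
(a,b)_5: α=5, u≡4; β=5, v≡1 (mod 5); (4|5)=+1, (1|5)=+1; sign (−1)^0·+1^5·+1^5 = +1.
(a,b)_11: α=-2, u≡4; β=-6, v≡4 (mod 11); (4|11)=+1, (4|11)=+1; sign (−1)^0·+1^-6·+1^-2 = +1.
(a,b)_19: α=1, u≡17; β=2, v≡15 (mod 19); (17|19)=+1, (15|19)=-1; sign (−1)^0·+1^2·-1^1 = -1.
(a,b)_13: α=1, u≡1; β=2, v≡5 (mod 13); (1|13)=+1, (5|13)=-1; sign (−1)^0·+1^2·-1^1 = -1.
(3705, -1955 / ℚ) ramifies at {13, 19}: a division algebra.

[13, 19]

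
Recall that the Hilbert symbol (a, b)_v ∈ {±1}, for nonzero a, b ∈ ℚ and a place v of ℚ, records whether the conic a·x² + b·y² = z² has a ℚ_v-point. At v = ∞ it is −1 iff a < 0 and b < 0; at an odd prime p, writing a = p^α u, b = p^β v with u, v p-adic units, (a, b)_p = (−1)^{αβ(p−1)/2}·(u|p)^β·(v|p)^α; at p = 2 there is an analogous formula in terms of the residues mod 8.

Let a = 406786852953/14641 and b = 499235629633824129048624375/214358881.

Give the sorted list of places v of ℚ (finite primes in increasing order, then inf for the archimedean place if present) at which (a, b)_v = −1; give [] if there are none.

[17, 23]

Mod squares: a ≡ 1054833, b ≡ 391. Check v ∈ {∞, 2, 3, 5, 11, 13, 17, 23, 37, 43}.
v=5: a=5^0·(≡3), b=5^4·(≡4) mod 5; (3|5)=-1, (4|5)=+1; (−1)^{0·4·2}·(-1)^4·(+1)^0 = +1.
v=17: a=17^1·(≡1), b=17^3·(≡6) mod 17; (1|17)=+1, (6|17)=-1; (−1)^{1·3·8}·(+1)^3·(-1)^1 = -1.
v=23: a=23^2·(≡21), b=23^5·(≡15) mod 23; (21|23)=-1, (15|23)=-1; (−1)^{2·5·11}·(-1)^5·(-1)^2 = -1.
v=3: a=3^7·(≡2), b=3^10·(≡1) mod 3; (2|3)=-1, (1|3)=+1; (−1)^{7·10·1}·(-1)^10·(+1)^7 = +1.
v=2: v_2(a)=0, v_2(b)=0; units ≡ 1, 7 (mod 8); ε·ε+αω+βω = 0·1+0·0+0·0 ≡ 0  ⇒  (a,b)_2 = +1.
v=∞: 1054833 > 0 and 391 > 0  ⇒  (a,b)_∞ = +1.
v=13: a=13^1·(≡11), b=13^2·(≡10) mod 13; (11|13)=-1, (10|13)=+1; (−1)^{1·2·6}·(-1)^2·(+1)^1 = +1.
v=11: a=11^-4·(≡8), b=11^-8·(≡6) mod 11; (8|11)=-1, (6|11)=-1; (−1)^{-4·-8·5}·(-1)^-8·(-1)^-4 = +1.
v=37: a=37^1·(≡24), b=37^2·(≡7) mod 37; (24|37)=-1, (7|37)=+1; (−1)^{1·2·18}·(-1)^2·(+1)^1 = +1.
v=43: a=43^1·(≡17), b=43^2·(≡23) mod 43; (17|43)=+1, (23|43)=+1; (−1)^{1·2·21}·(+1)^2·(+1)^1 = +1.
Ram(1054833, 391) = {17, 23}; no ℚ_17-point on the conic.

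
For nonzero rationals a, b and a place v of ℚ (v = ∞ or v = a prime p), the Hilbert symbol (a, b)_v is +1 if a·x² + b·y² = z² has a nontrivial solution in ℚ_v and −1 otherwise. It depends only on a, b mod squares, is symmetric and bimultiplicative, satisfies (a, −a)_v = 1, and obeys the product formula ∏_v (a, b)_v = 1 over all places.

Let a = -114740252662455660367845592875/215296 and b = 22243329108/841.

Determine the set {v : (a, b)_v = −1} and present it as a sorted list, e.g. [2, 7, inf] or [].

[3, 5, 13, 19]

(a, b) ≡ (-692835, 74613) mod (ℚ^×)²; places V = {2, 3, 5, 7, 11, 13, 17, 19, 23, 29, ∞}.
(a,b)_13: α=5, u≡2; β=2, v≡6 (mod 13); (2|13)=-1, (6|13)=-1; sign (−1)^0·-1^2·-1^5 = -1.
(a,b)_∞: sgn(-692835)=−, sgn(74613)=+, so +1.
(a,b)_5: α=3, u≡2; β=0, v≡3 (mod 5); (2|5)=-1, (3|5)=-1; sign (−1)^0·-1^0·-1^3 = -1.
(a,b)_3: α=7, u≡1; β=3, v≡1 (mod 3); (1|3)=+1, (1|3)=+1; sign (−1)^1·+1^3·+1^7 = -1.
(a,b)_19: α=3, u≡18; β=1, v≡8 (mod 19); (18|19)=-1, (8|19)=-1; sign (−1)^1·-1^1·-1^3 = -1.
(a,b)_29: α=-2, u≡1; β=-2, v≡16 (mod 29); (1|29)=+1, (16|29)=+1; sign (−1)^0·+1^-2·+1^-2 = +1.
(a,b)_23: α=2, u≡7; β=0, v≡1 (mod 23); (7|23)=-1, (1|23)=+1; sign (−1)^0·-1^0·+1^2 = +1.
(a,b)_2: α=-8, β=2; u≡5, v≡5 (mod 8); ε(u)ε(v)=0·0, αω(v)=-8·1, βω(u)=2·1; sum ≡ 0  ⇒  +1.
(a,b)_17: α=3, u≡6; β=1, v≡10 (mod 17); (6|17)=-1, (10|17)=-1; sign (−1)^0·-1^1·-1^3 = +1.
(a,b)_11: α=1, u≡3; β=1, v≡7 (mod 11); (3|11)=+1, (7|11)=-1; sign (−1)^1·+1^1·-1^1 = +1.
(a,b)_7: α=8, u≡2; β=3, v≡5 (mod 7); (2|7)=+1, (5|7)=-1; sign (−1)^0·+1^3·-1^8 = +1.
Ram(-692835, 74613) = {3, 5, 13, 19}; no ℚ_3-point on the conic.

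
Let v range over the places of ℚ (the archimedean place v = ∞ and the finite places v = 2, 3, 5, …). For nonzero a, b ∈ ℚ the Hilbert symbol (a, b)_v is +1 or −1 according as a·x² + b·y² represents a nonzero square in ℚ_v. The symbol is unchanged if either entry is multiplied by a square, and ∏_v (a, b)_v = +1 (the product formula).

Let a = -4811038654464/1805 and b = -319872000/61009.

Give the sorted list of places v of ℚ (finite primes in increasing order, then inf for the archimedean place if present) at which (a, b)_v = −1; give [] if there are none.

Mod squares: a ≡ -5, b ≡ -255. Check v ∈ {∞, 2, 3, 5, 7, 13, 17, 19}.
v=7: a=7^2·(≡2), b=7^2·(≡1) mod 7; (2|7)=+1, (1|7)=+1; (−1)^{2·2·3}·(+1)^2·(+1)^2 = +1.
v=5: a=5^-1·(≡1), b=5^3·(≡1) mod 5; (1|5)=+1, (1|5)=+1; (−1)^{-1·3·2}·(+1)^3·(+1)^-1 = +1.
v=∞: -5 < 0 and -255 < 0  ⇒  (a,b)_∞ = -1.
v=17: a=17^2·(≡5), b=17^1·(≡15) mod 17; (5|17)=-1, (15|17)=+1; (−1)^{2·1·8}·(-1)^1·(+1)^2 = -1.
v=13: a=13^0·(≡8), b=13^-2·(≡2) mod 13; (8|13)=-1, (2|13)=-1; (−1)^{0·-2·6}·(-1)^-2·(-1)^0 = +1.
v=2: v_2(a)=22, v_2(b)=10; units ≡ 3, 1 (mod 8); ε·ε+αω+βω = 1·0+22·0+10·1 ≡ 0  ⇒  (a,b)_2 = +1.
v=19: a=19^-2·(≡18), b=19^-2·(≡4) mod 19; (18|19)=-1, (4|19)=+1; (−1)^{-2·-2·9}·(-1)^-2·(+1)^-2 = +1.
v=3: a=3^4·(≡1), b=3^1·(≡2) mod 3; (1|3)=+1, (2|3)=-1; (−1)^{4·1·1}·(+1)^1·(-1)^4 = +1.
Ram(-5, -255) = {17, ∞}; no ℚ_17-point on the conic.

[17, inf]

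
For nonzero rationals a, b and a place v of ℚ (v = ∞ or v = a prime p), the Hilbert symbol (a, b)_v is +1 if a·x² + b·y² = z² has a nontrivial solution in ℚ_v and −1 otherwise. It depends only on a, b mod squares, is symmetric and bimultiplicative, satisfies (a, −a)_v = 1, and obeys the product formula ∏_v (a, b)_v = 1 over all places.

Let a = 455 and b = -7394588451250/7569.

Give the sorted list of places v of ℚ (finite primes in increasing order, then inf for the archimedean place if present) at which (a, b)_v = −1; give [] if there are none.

[2, 5, 7, 13]

(a, b) ≡ (455, -2002) mod (ℚ^×)²; places V = {2, 3, 5, 7, 11, 13, 17, 29, ∞}.
(a,b)_3: α=0, u≡2; β=-2, v≡2 (mod 3); (2|3)=-1, (2|3)=-1; sign (−1)^0·-1^-2·-1^0 = +1.
(a,b)_∞: sgn(455)=+, sgn(-2002)=−, so +1.
(a,b)_29: α=0, u≡20; β=-2, v≡20 (mod 29); (20|29)=+1, (20|29)=+1; sign (−1)^0·+1^-2·+1^0 = +1.
(a,b)_7: α=1, u≡2; β=1, v≡4 (mod 7); (2|7)=+1, (4|7)=+1; sign (−1)^1·+1^1·+1^1 = -1.
(a,b)_17: α=0, u≡13; β=2, v≡8 (mod 17); (13|17)=+1, (8|17)=+1; sign (−1)^0·+1^2·+1^0 = +1.
(a,b)_2: α=0, β=1; u≡7, v≡7 (mod 8); ε(u)ε(v)=1·1, αω(v)=0·0, βω(u)=1·0; sum ≡ 1  ⇒  -1.
(a,b)_11: α=0, u≡4; β=3, v≡1 (mod 11); (4|11)=+1, (1|11)=+1; sign (−1)^0·+1^3·+1^0 = +1.
(a,b)_5: α=1, u≡1; β=4, v≡2 (mod 5); (1|5)=+1, (2|5)=-1; sign (−1)^0·+1^4·-1^1 = -1.
(a,b)_13: α=1, u≡9; β=3, v≡8 (mod 13); (9|13)=+1, (8|13)=-1; sign (−1)^0·+1^3·-1^1 = -1.
|Ram(455, -2002)| = 4, even; anisotropic at {2, 5, 7, 13}.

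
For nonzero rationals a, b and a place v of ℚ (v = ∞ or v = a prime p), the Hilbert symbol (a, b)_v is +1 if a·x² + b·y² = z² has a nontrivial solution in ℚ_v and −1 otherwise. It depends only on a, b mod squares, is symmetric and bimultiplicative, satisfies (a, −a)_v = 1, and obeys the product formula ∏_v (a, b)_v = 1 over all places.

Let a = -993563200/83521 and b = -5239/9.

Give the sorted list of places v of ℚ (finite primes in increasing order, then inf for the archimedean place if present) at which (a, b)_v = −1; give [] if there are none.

(a, b) ≡ (-12673, -31) mod (ℚ^×)²; places V = {2, 3, 5, 7, 13, 17, 19, 23, 29, 31, ∞}.
(a,b)_∞: sgn(-12673)=−, sgn(-31)=−, so -1.
(a,b)_5: α=2, u≡2; β=0, v≡4 (mod 5); (2|5)=-1, (4|5)=+1; sign (−1)^0·-1^0·+1^2 = +1.
(a,b)_19: α=1, u≡4; β=0, v≡9 (mod 19); (4|19)=+1, (9|19)=+1; sign (−1)^0·+1^0·+1^1 = +1.
(a,b)_7: α=2, u≡4; β=0, v≡2 (mod 7); (4|7)=+1, (2|7)=+1; sign (−1)^0·+1^0·+1^2 = +1.
(a,b)_31: α=0, u≡23; β=1, v≡26 (mod 31); (23|31)=-1, (26|31)=-1; sign (−1)^0·-1^1·-1^0 = -1.
(a,b)_2: α=6, β=0; u≡7, v≡1 (mod 8); ε(u)ε(v)=1·0, αω(v)=6·0, βω(u)=0·0; sum ≡ 0  ⇒  +1.
(a,b)_23: α=1, u≡2; β=0, v≡21 (mod 23); (2|23)=+1, (21|23)=-1; sign (−1)^0·+1^0·-1^1 = -1.
(a,b)_29: α=1, u≡3; β=0, v≡14 (mod 29); (3|29)=-1, (14|29)=-1; sign (−1)^0·-1^0·-1^1 = -1.
(a,b)_3: α=0, u≡2; β=-2, v≡2 (mod 3); (2|3)=-1, (2|3)=-1; sign (−1)^0·-1^-2·-1^0 = +1.
(a,b)_17: α=-4, u≡15; β=0, v≡11 (mod 17); (15|17)=+1, (11|17)=-1; sign (−1)^0·+1^0·-1^-4 = +1.
(a,b)_13: α=0, u≡8; β=2, v≡11 (mod 13); (8|13)=-1, (11|13)=-1; sign (−1)^0·-1^2·-1^0 = +1.
|Ram(-12673, -31)| = 4, even; anisotropic at {23, 29, 31, ∞}.

[23, 29, 31, inf]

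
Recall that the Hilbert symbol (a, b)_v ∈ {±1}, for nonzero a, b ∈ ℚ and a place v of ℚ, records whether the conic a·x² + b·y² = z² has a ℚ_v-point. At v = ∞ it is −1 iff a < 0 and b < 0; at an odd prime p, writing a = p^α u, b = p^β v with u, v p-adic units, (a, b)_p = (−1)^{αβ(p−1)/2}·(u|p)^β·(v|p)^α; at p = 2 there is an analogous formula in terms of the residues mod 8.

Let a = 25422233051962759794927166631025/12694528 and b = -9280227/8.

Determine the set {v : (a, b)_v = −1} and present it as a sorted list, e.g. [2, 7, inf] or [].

Mod squares: a ≡ 4834741197, b ≡ -51414. Check v ∈ {∞, 2, 3, 5, 7, 11, 13, 17, 19, 23, 37, 41}.
v=7: a=7^-2·(≡5), b=7^0·(≡2) mod 7; (5|7)=-1, (2|7)=+1; (−1)^{-2·0·3}·(-1)^0·(+1)^-2 = +1.
v=23: a=23^-1·(≡13), b=23^0·(≡14) mod 23; (13|23)=+1, (14|23)=-1; (−1)^{-1·0·11}·(+1)^0·(-1)^-1 = -1.
v=3: a=3^9·(≡1), b=3^1·(≡1) mod 3; (1|3)=+1, (1|3)=+1; (−1)^{9·1·1}·(+1)^1·(+1)^9 = -1.
v=∞: 4834741197 > 0 and -51414 < 0  ⇒  (a,b)_∞ = +1.
v=13: a=13^3·(≡3), b=13^0·(≡12) mod 13; (3|13)=+1, (12|13)=+1; (−1)^{3·0·6}·(+1)^0·(+1)^3 = +1.
v=5: a=5^2·(≡2), b=5^0·(≡1) mod 5; (2|5)=-1, (1|5)=+1; (−1)^{2·0·2}·(-1)^0·(+1)^2 = +1.
v=17: a=17^1·(≡12), b=17^0·(≡7) mod 17; (12|17)=-1, (7|17)=-1; (−1)^{1·0·8}·(-1)^0·(-1)^1 = -1.
v=19: a=19^9·(≡6), b=19^3·(≡9) mod 19; (6|19)=+1, (9|19)=+1; (−1)^{9·3·9}·(+1)^3·(+1)^9 = -1.
v=11: a=11^-1·(≡4), b=11^1·(≡4) mod 11; (4|11)=+1, (4|11)=+1; (−1)^{-1·1·5}·(+1)^1·(+1)^-1 = -1.
v=41: a=41^5·(≡6), b=41^1·(≡12) mod 41; (6|41)=-1, (12|41)=-1; (−1)^{5·1·20}·(-1)^1·(-1)^5 = +1.
v=37: a=37^1·(≡21), b=37^0·(≡28) mod 37; (21|37)=+1, (28|37)=+1; (−1)^{1·0·18}·(+1)^0·(+1)^1 = +1.
v=2: v_2(a)=-10, v_2(b)=-3; units ≡ 5, 5 (mod 8); ε·ε+αω+βω = 0·0+-10·1+-3·1 ≡ 1  ⇒  (a,b)_2 = -1.
(4834741197, -51414 / ℚ) ramifies at {2, 3, 11, 17, 19, 23}: a division algebra.

[2, 3, 11, 17, 19, 23]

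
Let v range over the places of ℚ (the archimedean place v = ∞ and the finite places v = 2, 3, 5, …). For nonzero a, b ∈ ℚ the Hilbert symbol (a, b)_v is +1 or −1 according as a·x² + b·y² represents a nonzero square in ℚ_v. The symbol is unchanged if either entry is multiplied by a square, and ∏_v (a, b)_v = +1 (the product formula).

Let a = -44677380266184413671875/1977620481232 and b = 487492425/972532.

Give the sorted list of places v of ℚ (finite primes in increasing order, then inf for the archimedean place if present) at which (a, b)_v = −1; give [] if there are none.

(a, b) ≡ (-12903, 4301) mod (ℚ^×)²; places V = {2, 3, 5, 7, 11, 17, 23, 31, ∞}.
(a,b)_17: α=9, u≡6; β=3, v≡1 (mod 17); (6|17)=-1, (1|17)=+1; sign (−1)^0·-1^3·+1^9 = -1.
(a,b)_3: α=9, u≡1; β=4, v≡2 (mod 3); (1|3)=+1, (2|3)=-1; sign (−1)^0·+1^4·-1^9 = -1.
(a,b)_31: α=-4, u≡24; β=-2, v≡11 (mod 31); (24|31)=-1, (11|31)=-1; sign (−1)^0·-1^-2·-1^-4 = +1.
(a,b)_23: α=-3, u≡10; β=-1, v≡18 (mod 23); (10|23)=-1, (18|23)=+1; sign (−1)^1·-1^-1·+1^-3 = +1.
(a,b)_∞: sgn(-12903)=−, sgn(4301)=+, so +1.
(a,b)_2: α=-4, β=-2; u≡1, v≡5 (mod 8); ε(u)ε(v)=0·0, αω(v)=-4·1, βω(u)=-2·0; sum ≡ 0  ⇒  +1.
(a,b)_7: α=2, u≡6; β=2, v≡5 (mod 7); (6|7)=-1, (5|7)=-1; sign (−1)^0·-1^2·-1^2 = +1.
(a,b)_11: α=-1, u≡9; β=-1, v≡7 (mod 11); (9|11)=+1, (7|11)=-1; sign (−1)^1·+1^-1·-1^-1 = +1.
(a,b)_5: α=8, u≡3; β=2, v≡1 (mod 5); (3|5)=-1, (1|5)=+1; sign (−1)^0·-1^2·+1^8 = +1.
|Ram(-12903, 4301)| = 2, even; anisotropic at {3, 17}.

[3, 17]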